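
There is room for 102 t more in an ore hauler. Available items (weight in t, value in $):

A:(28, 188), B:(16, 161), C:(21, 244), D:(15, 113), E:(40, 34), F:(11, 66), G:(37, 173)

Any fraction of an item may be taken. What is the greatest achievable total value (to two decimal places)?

Order: C (244/21=11.62) > B (161/16=10.06) > D (113/15=7.53) > A (188/28=6.71) > F (66/11=6.00) > G (173/37=4.68) > E (34/40=0.85)
Fill: take C (21 @ 244) → take B (16 @ 161) → take D (15 @ 113) → take A (28 @ 188) → take F (11 @ 66) → take 11/37 of G → 51.43; 102/102 used.
Total value = 823.43

823.43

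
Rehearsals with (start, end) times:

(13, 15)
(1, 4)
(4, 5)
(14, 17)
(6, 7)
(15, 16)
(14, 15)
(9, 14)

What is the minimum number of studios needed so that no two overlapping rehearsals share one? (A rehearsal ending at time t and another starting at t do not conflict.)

3

starts: [1, 4, 6, 9, 13, 14, 14, 15]
ends:   [4, 5, 7, 14, 15, 15, 16, 17]
s1→1 e4→0 s4→1 e5→0 s6→1 e7→0 s9→1 s13→2 e14→1 s14→2 s14→3  — peak 3.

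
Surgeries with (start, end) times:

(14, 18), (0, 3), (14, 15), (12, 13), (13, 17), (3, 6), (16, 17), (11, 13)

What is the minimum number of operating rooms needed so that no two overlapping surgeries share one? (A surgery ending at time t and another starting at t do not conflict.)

3

Events (time:±→running): 0:+→1 3:-→0 3:+→1 6:-→0 11:+→1 12:+→2 13:-→1 13:-→0 13:+→1 14:+→2 14:+→3 … peak 3.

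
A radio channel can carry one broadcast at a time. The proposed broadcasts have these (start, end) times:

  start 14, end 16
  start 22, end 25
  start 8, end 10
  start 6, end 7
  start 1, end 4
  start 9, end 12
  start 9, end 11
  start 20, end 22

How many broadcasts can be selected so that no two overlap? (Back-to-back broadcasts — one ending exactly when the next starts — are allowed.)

6

Sort by end time and greedily take each interval whose start is ≥ the last chosen end.
By end time: (1,4), (6,7), (8,10), (9,11), (9,12), (14,16), (20,22), (22,25).
Pick (1,4); next start ≥ 4 → (6,7); next start ≥ 7 → (8,10); next start ≥ 10 → (14,16); next start ≥ 16 → (20,22); next start ≥ 22 → (22,25).
Selected 6 broadcasts.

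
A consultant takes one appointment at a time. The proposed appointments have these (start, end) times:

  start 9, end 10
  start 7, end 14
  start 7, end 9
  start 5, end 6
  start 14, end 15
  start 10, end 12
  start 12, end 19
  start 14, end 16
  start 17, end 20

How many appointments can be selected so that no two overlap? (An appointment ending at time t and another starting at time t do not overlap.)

Greedy by earliest finish: after sorting by end time, pick each interval compatible with the last pick.
By end time: (5,6), (7,9), (9,10), (10,12), (7,14), (14,15), (14,16), (12,19), (17,20).
Pick (5,6); next start ≥ 6 → (7,9); next start ≥ 9 → (9,10); next start ≥ 10 → (10,12); next start ≥ 12 → (14,15); next start ≥ 15 → (17,20).
Selected 6 appointments.

6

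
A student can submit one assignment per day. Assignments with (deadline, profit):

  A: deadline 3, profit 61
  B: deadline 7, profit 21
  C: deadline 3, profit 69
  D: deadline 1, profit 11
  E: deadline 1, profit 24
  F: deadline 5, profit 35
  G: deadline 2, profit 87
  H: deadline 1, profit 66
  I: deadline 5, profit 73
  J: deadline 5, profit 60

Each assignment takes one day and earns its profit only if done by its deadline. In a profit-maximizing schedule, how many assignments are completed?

6

Take jobs in profit order; each goes to the latest open slot no later than its deadline.
By profit: G(d2,87), I(d5,73), C(d3,69), H(d1,66), A(d3,61), J(d5,60), F(d5,35), E(d1,24), B(d7,21), D(d1,11)
G→slot 2; I→slot 5; C→slot 3; H→slot 1; A skipped; J→slot 4; F skipped; E skipped; B→slot 7; D skipped.
6 of 10 scheduled.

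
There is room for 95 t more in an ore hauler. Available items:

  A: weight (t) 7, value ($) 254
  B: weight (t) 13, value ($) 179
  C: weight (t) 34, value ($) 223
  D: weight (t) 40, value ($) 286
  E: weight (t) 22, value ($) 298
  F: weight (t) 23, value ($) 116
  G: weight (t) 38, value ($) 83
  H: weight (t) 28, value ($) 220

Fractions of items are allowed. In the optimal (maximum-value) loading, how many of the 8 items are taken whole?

4

Sort by value per unit weight and fill in that order.
Order: A (254/7=36.29) > B (179/13=13.77) > E (298/22=13.55) > H (220/28=7.86) > D (286/40=7.15) > C (223/34=6.56) > F (116/23=5.04) > G (83/38=2.18)
Fill: take A (7 @ 254) → take B (13 @ 179) → take E (22 @ 298) → take H (28 @ 220) → take 25/40 of D → 178.75; 95/95 used.
4 item(s) taken whole; one partial (take 25/40 of D).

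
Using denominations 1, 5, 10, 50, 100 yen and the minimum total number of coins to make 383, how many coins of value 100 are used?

3

383 − 3×100→83 − 1×50→33 − 3×10→3 − 3×1→0
Count of 100: 3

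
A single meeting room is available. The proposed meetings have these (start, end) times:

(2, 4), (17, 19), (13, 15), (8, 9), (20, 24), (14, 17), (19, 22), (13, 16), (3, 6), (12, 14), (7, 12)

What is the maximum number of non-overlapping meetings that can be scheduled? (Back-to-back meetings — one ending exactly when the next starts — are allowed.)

Sort by end time and greedily take each interval whose start is ≥ the last chosen end.
Sorted by end: (2,4)  (3,6)  (8,9)  (7,12)  (12,14)  (13,15)  (13,16)  (14,17)  (17,19)  (19,22)  (20,24)
take (2,4); skip (3,6); take (8,9); take (12,14); take (14,17); take (17,19); take (19,22).
Selected 6 meetings.

6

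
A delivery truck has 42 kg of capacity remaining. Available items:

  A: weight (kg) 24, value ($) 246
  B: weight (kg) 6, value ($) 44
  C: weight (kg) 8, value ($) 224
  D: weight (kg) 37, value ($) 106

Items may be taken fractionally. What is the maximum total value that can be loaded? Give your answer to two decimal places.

Greedy by value/weight ratio, highest first.
Ratios (sorted): C 28.00, A 10.25, B 7.33, D 2.86
take C (8 @ 224); take A (24 @ 246); take B (6 @ 44); take 4/37 of D → 11.46. Capacity used 42/42.
Total value = 525.46

525.46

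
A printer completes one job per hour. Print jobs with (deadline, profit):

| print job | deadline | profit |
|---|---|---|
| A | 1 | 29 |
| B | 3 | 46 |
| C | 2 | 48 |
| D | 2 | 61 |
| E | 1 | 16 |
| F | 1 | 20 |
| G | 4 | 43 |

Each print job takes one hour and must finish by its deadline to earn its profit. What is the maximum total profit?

198

By profit: D(d2,61), C(d2,48), B(d3,46), G(d4,43), A(d1,29), F(d1,20), E(d1,16)
D→slot 2; C→slot 1; B→slot 3; G→slot 4; A skipped; F skipped; E skipped.
Profit = 48 + 61 + 46 + 43 = 198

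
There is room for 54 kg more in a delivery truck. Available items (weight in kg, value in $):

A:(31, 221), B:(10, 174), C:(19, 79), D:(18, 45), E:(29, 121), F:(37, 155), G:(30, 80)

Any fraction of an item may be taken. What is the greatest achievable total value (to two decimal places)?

449.46

Sort by value per unit weight and fill in that order.
Ratios (sorted): B 17.40, A 7.13, F 4.19, E 4.17, C 4.16, G 2.67, D 2.50
take B (10 @ 174); take A (31 @ 221); take 13/37 of F → 54.46. Capacity used 54/54.
Total value = 449.46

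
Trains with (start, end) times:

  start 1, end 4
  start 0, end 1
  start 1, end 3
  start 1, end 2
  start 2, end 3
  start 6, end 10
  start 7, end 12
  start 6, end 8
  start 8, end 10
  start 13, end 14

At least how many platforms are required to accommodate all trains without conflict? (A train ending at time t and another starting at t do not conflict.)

3

Count concurrent intervals with a sweep; the peak is the room count.
Events (time:±→running): 0:+→1 1:-→0 1:+→1 1:+→2 1:+→3 … peak 3.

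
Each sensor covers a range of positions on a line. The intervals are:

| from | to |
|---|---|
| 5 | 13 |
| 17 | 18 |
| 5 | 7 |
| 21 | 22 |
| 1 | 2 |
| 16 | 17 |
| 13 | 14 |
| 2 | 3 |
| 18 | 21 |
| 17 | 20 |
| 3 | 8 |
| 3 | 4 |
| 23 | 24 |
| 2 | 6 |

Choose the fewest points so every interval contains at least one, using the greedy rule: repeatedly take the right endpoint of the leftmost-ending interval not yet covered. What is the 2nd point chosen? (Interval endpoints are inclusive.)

4

Sort by right endpoint; whenever an interval is uncovered, place a point at its right end.
Sorted: [1,2] [2,3] [3,4] [2,6] [5,7] [3,8] [5,13] [13,14] [16,17] [17,18] [17,20] [18,21] [21,22] [23,24]
{[1,2],[2,3]} hit by 2; {[3,4],[2,6]} hit by 4; {[5,7],[3,8],[5,13]} hit by 7; {[13,14]} hit by 14; {[16,17],[17,18],[17,20]} hit by 17; {[18,21],[21,22]} hit by 21; {[23,24]} hit by 24.
Points: 2, 4, 7, 14, 17, 21, 24 (7 total).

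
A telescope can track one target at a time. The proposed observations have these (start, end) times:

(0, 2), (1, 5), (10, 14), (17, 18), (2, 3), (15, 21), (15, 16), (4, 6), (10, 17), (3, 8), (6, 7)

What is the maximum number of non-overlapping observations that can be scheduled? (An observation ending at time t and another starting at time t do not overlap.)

Sorted by end: (0,2)  (2,3)  (1,5)  (4,6)  (6,7)  (3,8)  (10,14)  (15,16)  (10,17)  (17,18)  (15,21)
take (0,2); take (2,3); take (4,6); take (6,7); take (10,14); take (15,16); skip (10,17); take (17,18).
Selected 7 observations.

7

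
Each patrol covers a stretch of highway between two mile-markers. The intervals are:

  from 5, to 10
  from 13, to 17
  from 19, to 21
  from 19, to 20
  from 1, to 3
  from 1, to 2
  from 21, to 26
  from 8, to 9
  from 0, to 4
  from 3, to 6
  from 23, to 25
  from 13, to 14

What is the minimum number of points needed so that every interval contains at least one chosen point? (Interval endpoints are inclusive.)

Sort by right endpoint; whenever an interval is uncovered, place a point at its right end.
By right end: [1,2]  [1,3]  [0,4]  [3,6]  [8,9]  [5,10]  [13,14]  [13,17]  [19,20]  [19,21]  [23,25]  [21,26]
[1,2] uncovered → point at 2; [3,6] uncovered → point at 6; [8,9] uncovered → point at 9; [13,14] uncovered → point at 14; [19,20] uncovered → point at 20; [23,25] uncovered → point at 25.
Points: 2, 6, 9, 14, 20, 25 (6 total).

6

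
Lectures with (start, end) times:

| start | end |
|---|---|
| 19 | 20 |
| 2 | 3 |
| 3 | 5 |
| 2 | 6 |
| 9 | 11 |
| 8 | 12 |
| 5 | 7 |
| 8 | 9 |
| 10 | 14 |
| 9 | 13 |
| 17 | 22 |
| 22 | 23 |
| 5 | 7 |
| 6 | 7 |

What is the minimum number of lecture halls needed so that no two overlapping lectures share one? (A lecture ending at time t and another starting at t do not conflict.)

Events (time:±→running): 2:+→1 2:+→2 3:-→1 3:+→2 5:-→1 5:+→2 5:+→3 6:-→2 6:+→3 7:-→2 7:-→1 7:-→0 8:+→1 8:+→2 9:-→1 9:+→2 9:+→3 10:+→4 … peak 4.

4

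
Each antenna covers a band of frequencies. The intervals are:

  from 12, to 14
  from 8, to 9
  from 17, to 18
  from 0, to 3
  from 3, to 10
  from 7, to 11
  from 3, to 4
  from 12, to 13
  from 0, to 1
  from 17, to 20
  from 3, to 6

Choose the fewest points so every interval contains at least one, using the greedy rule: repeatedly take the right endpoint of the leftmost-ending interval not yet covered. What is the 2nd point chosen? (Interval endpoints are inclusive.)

Sort by right endpoint; whenever an interval is uncovered, place a point at its right end.
Sorted: [0,1] [0,3] [3,4] [3,6] [8,9] [3,10] [7,11] [12,13] [12,14] [17,18] [17,20]
{[0,1],[0,3]} hit by 1; {[3,4],[3,6]} hit by 4; {[8,9],[3,10],[7,11]} hit by 9; {[12,13],[12,14]} hit by 13; {[17,18],[17,20]} hit by 18.
Points: 1, 4, 9, 13, 18 (5 total).

4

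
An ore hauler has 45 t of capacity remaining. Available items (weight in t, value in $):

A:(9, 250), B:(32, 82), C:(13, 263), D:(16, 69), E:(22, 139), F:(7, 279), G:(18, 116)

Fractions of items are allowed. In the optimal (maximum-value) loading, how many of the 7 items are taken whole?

Ratios (sorted): F 39.86, A 27.78, C 20.23, G 6.44, E 6.32, D 4.31, B 2.56
take F (7 @ 279); take A (9 @ 250); take C (13 @ 263); take 16/18 of G → 103.11. Capacity used 45/45.
3 item(s) taken whole; one partial (take 16/18 of G).

3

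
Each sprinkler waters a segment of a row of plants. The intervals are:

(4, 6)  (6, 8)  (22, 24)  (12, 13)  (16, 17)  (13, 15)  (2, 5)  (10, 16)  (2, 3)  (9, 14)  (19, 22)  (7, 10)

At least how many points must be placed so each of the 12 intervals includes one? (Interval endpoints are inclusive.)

6

Sort by right endpoint; whenever an interval is uncovered, place a point at its right end.
Sorted: [2,3] [2,5] [4,6] [6,8] [7,10] [12,13] [9,14] [13,15] [10,16] [16,17] [19,22] [22,24]
{[2,3],[2,5]} hit by 3; {[4,6],[6,8]} hit by 6; {[7,10]} hit by 10; {[12,13],[9,14],[13,15],[10,16]} hit by 13; {[16,17]} hit by 17; {[19,22],[22,24]} hit by 22.
Points: 3, 6, 10, 13, 17, 22 (6 total).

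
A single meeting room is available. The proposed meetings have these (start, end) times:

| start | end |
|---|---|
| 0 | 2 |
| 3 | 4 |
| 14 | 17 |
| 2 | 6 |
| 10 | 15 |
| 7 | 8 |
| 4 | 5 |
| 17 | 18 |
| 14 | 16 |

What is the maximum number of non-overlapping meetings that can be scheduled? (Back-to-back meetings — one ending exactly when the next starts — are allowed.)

Sort by end time and greedily take each interval whose start is ≥ the last chosen end.
Sorted by end: (0,2)  (3,4)  (4,5)  (2,6)  (7,8)  (10,15)  (14,16)  (14,17)  (17,18)
take (0,2); take (3,4); take (4,5); take (7,8); take (10,15); skip (14,16); take (17,18).
Selected 6 meetings.

6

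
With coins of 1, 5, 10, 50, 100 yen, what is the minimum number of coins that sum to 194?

10

Use the largest denomination that fits, subtract, and repeat.
194 − 1×100→94 − 1×50→44 − 4×10→4 − 4×1→0
Total coins = 1 + 1 + 4 + 4 = 10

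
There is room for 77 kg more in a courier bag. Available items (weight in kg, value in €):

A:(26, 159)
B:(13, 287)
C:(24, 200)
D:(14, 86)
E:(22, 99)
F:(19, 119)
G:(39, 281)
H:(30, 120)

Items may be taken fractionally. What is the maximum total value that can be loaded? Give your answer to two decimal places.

Sort by value per unit weight and fill in that order.
Ratios (sorted): B 22.08, C 8.33, G 7.21, F 6.26, D 6.14, A 6.12, E 4.50, H 4.00
take B (13 @ 287); take C (24 @ 200); take G (39 @ 281); take 1/19 of F → 6.26. Capacity used 77/77.
Total value = 774.26

774.26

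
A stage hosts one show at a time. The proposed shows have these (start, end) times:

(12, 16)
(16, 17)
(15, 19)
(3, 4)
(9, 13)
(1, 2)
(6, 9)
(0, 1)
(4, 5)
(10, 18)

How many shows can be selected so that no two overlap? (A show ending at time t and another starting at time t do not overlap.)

By end time: (0,1), (1,2), (3,4), (4,5), (6,9), (9,13), (12,16), (16,17), (10,18), (15,19).
Pick (0,1); next start ≥ 1 → (1,2); next start ≥ 2 → (3,4); next start ≥ 4 → (4,5); next start ≥ 5 → (6,9); next start ≥ 9 → (9,13); next start ≥ 13 → (16,17).
Selected 7 shows.

7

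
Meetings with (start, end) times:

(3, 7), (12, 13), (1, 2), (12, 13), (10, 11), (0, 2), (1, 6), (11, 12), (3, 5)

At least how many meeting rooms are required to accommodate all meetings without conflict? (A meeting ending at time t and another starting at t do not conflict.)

starts: [0, 1, 1, 3, 3, 10, 11, 12, 12]
ends:   [2, 2, 5, 6, 7, 11, 12, 13, 13]
s0→1 s1→2 s1→3  — peak 3.

3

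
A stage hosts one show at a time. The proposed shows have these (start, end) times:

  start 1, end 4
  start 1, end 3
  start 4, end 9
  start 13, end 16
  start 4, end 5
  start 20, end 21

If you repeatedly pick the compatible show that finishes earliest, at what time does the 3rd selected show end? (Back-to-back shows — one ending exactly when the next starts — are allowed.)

By end time: (1,3), (1,4), (4,5), (4,9), (13,16), (20,21).
Pick (1,3); next start ≥ 3 → (4,5); next start ≥ 5 → (13,16); next start ≥ 16 → (20,21).
Selected: (1,3) (4,5) (13,16) (20,21)

16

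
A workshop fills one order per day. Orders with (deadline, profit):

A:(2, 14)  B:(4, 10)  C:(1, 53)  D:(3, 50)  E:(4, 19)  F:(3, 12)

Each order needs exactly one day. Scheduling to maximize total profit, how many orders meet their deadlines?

4

Sort by profit descending; place each in the latest free slot ≤ its deadline.
By profit: C(d1,53), D(d3,50), E(d4,19), A(d2,14), F(d3,12), B(d4,10)
C→slot 1; D→slot 3; E→slot 4; A→slot 2; F skipped; B skipped.
4 of 6 scheduled.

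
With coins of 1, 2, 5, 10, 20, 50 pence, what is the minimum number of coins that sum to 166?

Use the largest denomination that fits, subtract, and repeat.
166 − 3×50→16 − 1×10→6 − 1×5→1 − 1×1→0
Total coins = 3 + 1 + 1 + 1 = 6

6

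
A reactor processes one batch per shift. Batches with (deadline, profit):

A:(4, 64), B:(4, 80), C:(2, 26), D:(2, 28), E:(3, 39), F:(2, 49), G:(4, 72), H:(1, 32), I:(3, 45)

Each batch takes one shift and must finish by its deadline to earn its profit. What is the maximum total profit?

Sort by profit descending; place each in the latest free slot ≤ its deadline.
Profit order: B=80 G=72 A=64 F=49 I=45 E=39 H=32 D=28 C=26
Assign: B→slot 4, G→slot 3, A→slot 2, F→slot 1, I skipped, E skipped, H skipped, D skipped, C skipped.
Slots: [1:F] [2:A] [3:G] [4:B]
Profit = 49 + 64 + 72 + 80 = 265

265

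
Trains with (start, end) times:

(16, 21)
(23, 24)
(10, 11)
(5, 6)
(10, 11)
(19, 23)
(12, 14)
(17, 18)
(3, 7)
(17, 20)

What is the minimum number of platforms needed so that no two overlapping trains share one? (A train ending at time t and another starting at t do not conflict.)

3

Count concurrent intervals with a sweep; the peak is the room count.
starts: [3, 5, 10, 10, 12, 16, 17, 17, 19, 23]
ends:   [6, 7, 11, 11, 14, 18, 20, 21, 23, 24]
s3→1 s5→2 e6→1 e7→0 s10→1 s10→2 e11→1 e11→0 s12→1 e14→0 s16→1 s17→2 s17→3  — peak 3.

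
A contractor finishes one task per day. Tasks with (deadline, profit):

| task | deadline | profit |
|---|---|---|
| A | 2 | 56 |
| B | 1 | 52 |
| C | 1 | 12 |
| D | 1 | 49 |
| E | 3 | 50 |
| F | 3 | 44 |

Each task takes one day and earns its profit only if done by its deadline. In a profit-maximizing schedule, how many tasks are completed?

Sort by profit descending; place each in the latest free slot ≤ its deadline.
By profit: A(d2,56), B(d1,52), E(d3,50), D(d1,49), F(d3,44), C(d1,12)
A→slot 2; B→slot 1; E→slot 3; D skipped; F skipped; C skipped.
3 of 6 scheduled.

3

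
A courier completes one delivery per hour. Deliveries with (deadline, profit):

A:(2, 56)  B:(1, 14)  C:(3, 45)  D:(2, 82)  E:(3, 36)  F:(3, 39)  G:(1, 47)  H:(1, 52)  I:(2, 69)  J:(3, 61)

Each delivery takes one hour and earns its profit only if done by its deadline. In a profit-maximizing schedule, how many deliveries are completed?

3

Profit order: D=82 I=69 J=61 A=56 H=52 G=47 C=45 F=39 E=36 B=14
Assign: D→slot 2, I→slot 1, J→slot 3, A skipped, H skipped, G skipped, C skipped, F skipped, E skipped, B skipped.
Slots: [1:I] [2:D] [3:J]
3 of 10 scheduled.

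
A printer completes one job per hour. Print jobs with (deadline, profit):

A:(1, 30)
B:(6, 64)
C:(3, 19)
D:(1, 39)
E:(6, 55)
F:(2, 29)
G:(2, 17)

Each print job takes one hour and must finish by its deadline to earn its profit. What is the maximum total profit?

Sort by profit descending; place each in the latest free slot ≤ its deadline.
Profit order: B=64 E=55 D=39 A=30 F=29 C=19 G=17
Assign: B→slot 6, E→slot 5, D→slot 1, A skipped, F→slot 2, C→slot 3, G skipped.
Slots: [1:D] [2:F] [3:C] [5:E] [6:B]
Profit = 39 + 29 + 19 + 55 + 64 = 206

206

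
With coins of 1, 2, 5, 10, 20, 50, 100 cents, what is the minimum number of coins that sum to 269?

7

269 = 2×100 + 1×50 + 1×10 + 1×5 + 2×2
Total coins = 2 + 1 + 1 + 1 + 2 = 7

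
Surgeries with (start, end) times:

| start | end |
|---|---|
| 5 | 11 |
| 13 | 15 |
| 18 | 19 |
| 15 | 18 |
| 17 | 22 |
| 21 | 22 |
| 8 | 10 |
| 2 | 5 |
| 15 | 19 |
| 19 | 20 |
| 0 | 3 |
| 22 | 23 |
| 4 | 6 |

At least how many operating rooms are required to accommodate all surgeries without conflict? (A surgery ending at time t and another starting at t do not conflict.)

Count concurrent intervals with a sweep; the peak is the room count.
starts: [0, 2, 4, 5, 8, 13, 15, 15, 17, 18, 19, 21, 22]
ends:   [3, 5, 6, 10, 11, 15, 18, 19, 19, 20, 22, 22, 23]
s0→1 s2→2 e3→1 s4→2 e5→1 s5→2 e6→1 s8→2 e10→1 e11→0 s13→1 e15→0 s15→1 s15→2 s17→3  — peak 3.

3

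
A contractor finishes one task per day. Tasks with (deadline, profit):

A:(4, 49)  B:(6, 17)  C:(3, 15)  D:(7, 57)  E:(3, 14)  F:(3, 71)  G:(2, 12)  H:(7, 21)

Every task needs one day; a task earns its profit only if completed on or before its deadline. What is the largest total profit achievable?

244

By profit: F(d3,71), D(d7,57), A(d4,49), H(d7,21), B(d6,17), C(d3,15), E(d3,14), G(d2,12)
F→slot 3; D→slot 7; A→slot 4; H→slot 6; B→slot 5; C→slot 2; E→slot 1; G skipped.
Profit = 14 + 15 + 71 + 49 + 17 + 21 + 57 = 244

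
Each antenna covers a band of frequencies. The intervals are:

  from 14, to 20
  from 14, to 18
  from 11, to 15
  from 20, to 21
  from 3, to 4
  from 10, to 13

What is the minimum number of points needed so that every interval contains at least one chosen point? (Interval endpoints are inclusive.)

4

By right end: [3,4]  [10,13]  [11,15]  [14,18]  [14,20]  [20,21]
[3,4] uncovered → point at 4; [10,13] uncovered → point at 13; [14,18] uncovered → point at 18; [20,21] uncovered → point at 21.
Points: 4, 13, 18, 21 (4 total).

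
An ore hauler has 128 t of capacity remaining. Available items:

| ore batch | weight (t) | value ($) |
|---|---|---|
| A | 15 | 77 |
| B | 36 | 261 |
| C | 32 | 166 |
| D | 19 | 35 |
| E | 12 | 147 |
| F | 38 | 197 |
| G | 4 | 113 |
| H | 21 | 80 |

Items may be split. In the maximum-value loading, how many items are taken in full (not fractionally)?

Ratios (sorted): G 28.25, E 12.25, B 7.25, C 5.19, F 5.18, A 5.13, H 3.81, D 1.84
take G (4 @ 113); take E (12 @ 147); take B (36 @ 261); take C (32 @ 166); take F (38 @ 197); take 6/15 of A → 30.80. Capacity used 128/128.
5 item(s) taken whole; one partial (take 6/15 of A).

5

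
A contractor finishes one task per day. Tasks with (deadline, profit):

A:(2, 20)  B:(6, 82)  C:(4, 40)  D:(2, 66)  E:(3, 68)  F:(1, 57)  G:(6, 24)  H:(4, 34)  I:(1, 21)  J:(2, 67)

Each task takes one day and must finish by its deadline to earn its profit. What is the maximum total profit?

347

Sort by profit descending; place each in the latest free slot ≤ its deadline.
Profit order: B=82 E=68 J=67 D=66 F=57 C=40 H=34 G=24 I=21 A=20
Assign: B→slot 6, E→slot 3, J→slot 2, D→slot 1, F skipped, C→slot 4, H skipped, G→slot 5, I skipped, A skipped.
Slots: [1:D] [2:J] [3:E] [4:C] [5:G] [6:B]
Profit = 66 + 67 + 68 + 40 + 24 + 82 = 347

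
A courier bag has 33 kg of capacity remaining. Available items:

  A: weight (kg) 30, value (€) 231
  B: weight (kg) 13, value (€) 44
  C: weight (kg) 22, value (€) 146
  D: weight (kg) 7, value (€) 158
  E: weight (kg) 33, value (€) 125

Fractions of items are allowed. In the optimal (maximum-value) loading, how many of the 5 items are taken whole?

1

Sort by value per unit weight and fill in that order.
Ratios (sorted): D 22.57, A 7.70, C 6.64, E 3.79, B 3.38
take D (7 @ 158); take 26/30 of A → 200.20. Capacity used 33/33.
1 item(s) taken whole; one partial (take 26/30 of A).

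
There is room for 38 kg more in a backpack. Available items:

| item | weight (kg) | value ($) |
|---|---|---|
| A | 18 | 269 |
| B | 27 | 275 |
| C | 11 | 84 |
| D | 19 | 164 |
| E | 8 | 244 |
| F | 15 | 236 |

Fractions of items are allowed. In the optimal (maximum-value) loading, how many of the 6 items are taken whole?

2

Order: E (244/8=30.50) > F (236/15=15.73) > A (269/18=14.94) > B (275/27=10.19) > D (164/19=8.63) > C (84/11=7.64)
Fill: take E (8 @ 244) → take F (15 @ 236) → take 15/18 of A → 224.17; 38/38 used.
2 item(s) taken whole; one partial (take 15/18 of A).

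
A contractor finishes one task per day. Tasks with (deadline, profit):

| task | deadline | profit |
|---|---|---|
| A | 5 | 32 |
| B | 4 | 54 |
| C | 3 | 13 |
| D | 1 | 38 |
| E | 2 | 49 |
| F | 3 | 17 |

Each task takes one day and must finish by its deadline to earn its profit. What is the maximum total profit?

190

Sort by profit descending; place each in the latest free slot ≤ its deadline.
By profit: B(d4,54), E(d2,49), D(d1,38), A(d5,32), F(d3,17), C(d3,13)
B→slot 4; E→slot 2; D→slot 1; A→slot 5; F→slot 3; C skipped.
Profit = 38 + 49 + 17 + 54 + 32 = 190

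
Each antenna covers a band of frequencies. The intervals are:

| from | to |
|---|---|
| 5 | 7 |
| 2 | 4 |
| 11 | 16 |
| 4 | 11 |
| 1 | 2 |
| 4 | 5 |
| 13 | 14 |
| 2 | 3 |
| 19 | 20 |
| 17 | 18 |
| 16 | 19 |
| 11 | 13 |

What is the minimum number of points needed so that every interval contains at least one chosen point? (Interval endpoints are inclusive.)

Sort by right endpoint; whenever an interval is uncovered, place a point at its right end.
By right end: [1,2]  [2,3]  [2,4]  [4,5]  [5,7]  [4,11]  [11,13]  [13,14]  [11,16]  [17,18]  [16,19]  [19,20]
[1,2] uncovered → point at 2; [4,5] uncovered → point at 5; [11,13] uncovered → point at 13; [17,18] uncovered → point at 18; [19,20] uncovered → point at 20.
Points: 2, 5, 13, 18, 20 (5 total).

5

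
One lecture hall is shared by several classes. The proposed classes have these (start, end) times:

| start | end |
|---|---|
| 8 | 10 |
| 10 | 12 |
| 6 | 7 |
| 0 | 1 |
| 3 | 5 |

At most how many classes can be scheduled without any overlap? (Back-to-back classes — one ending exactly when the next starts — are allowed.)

Sort by end time and greedily take each interval whose start is ≥ the last chosen end.
Sorted by end: (0,1)  (3,5)  (6,7)  (8,10)  (10,12)
take (0,1); take (3,5); take (6,7); take (8,10); take (10,12).
Selected 5 classes.

5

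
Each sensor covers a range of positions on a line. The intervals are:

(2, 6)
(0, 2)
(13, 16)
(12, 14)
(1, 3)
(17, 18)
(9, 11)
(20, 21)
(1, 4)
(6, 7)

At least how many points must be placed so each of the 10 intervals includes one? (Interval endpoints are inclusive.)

Sorted: [0,2] [1,3] [1,4] [2,6] [6,7] [9,11] [12,14] [13,16] [17,18] [20,21]
{[0,2],[1,3],[1,4],[2,6]} hit by 2; {[6,7]} hit by 7; {[9,11]} hit by 11; {[12,14],[13,16]} hit by 14; {[17,18]} hit by 18; {[20,21]} hit by 21.
Points: 2, 7, 11, 14, 18, 21 (6 total).

6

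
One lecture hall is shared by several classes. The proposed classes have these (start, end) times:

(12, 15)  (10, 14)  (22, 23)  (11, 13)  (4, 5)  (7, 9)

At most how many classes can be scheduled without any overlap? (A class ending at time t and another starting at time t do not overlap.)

4

By end time: (4,5), (7,9), (11,13), (10,14), (12,15), (22,23).
Pick (4,5); next start ≥ 5 → (7,9); next start ≥ 9 → (11,13); next start ≥ 13 → (22,23).
Selected 4 classes.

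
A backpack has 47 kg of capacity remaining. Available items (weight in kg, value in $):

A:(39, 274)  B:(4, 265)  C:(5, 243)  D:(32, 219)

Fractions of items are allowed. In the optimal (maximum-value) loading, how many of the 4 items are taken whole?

Order: B (265/4=66.25) > C (243/5=48.60) > A (274/39=7.03) > D (219/32=6.84)
Fill: take B (4 @ 265) → take C (5 @ 243) → take 38/39 of A → 266.97; 47/47 used.
2 item(s) taken whole; one partial (take 38/39 of A).

2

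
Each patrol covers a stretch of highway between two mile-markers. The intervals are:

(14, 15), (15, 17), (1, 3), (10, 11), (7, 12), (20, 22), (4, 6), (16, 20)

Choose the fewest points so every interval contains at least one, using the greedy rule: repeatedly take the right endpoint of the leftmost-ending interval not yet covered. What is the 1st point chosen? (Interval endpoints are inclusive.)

Process intervals by earliest right end; each time one isn't hit yet, stab at its right endpoint.
By right end: [1,3]  [4,6]  [10,11]  [7,12]  [14,15]  [15,17]  [16,20]  [20,22]
[1,3] uncovered → point at 3; [4,6] uncovered → point at 6; [10,11] uncovered → point at 11; [14,15] uncovered → point at 15; [16,20] uncovered → point at 20.
Points: 3, 6, 11, 15, 20 (5 total).

3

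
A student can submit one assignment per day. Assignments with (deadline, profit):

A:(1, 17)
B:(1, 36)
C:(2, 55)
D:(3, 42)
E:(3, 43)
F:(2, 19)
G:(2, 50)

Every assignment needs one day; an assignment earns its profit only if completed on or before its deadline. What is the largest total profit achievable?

Profit order: C=55 G=50 E=43 D=42 B=36 F=19 A=17
Assign: C→slot 2, G→slot 1, E→slot 3, D skipped, B skipped, F skipped, A skipped.
Slots: [1:G] [2:C] [3:E]
Profit = 50 + 55 + 43 = 148

148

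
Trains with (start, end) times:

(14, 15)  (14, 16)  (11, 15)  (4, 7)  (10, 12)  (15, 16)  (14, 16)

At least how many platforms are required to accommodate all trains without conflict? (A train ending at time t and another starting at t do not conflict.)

Count concurrent intervals with a sweep; the peak is the room count.
starts: [4, 10, 11, 14, 14, 14, 15]
ends:   [7, 12, 15, 15, 16, 16, 16]
s4→1 e7→0 s10→1 s11→2 e12→1 s14→2 s14→3 s14→4  — peak 4.

4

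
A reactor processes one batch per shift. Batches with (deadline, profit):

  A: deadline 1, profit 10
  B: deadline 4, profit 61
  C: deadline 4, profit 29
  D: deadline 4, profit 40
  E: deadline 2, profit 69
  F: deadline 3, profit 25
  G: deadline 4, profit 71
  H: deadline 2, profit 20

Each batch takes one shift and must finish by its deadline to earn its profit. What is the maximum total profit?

By profit: G(d4,71), E(d2,69), B(d4,61), D(d4,40), C(d4,29), F(d3,25), H(d2,20), A(d1,10)
G→slot 4; E→slot 2; B→slot 3; D→slot 1; C skipped; F skipped; H skipped; A skipped.
Profit = 40 + 69 + 61 + 71 = 241

241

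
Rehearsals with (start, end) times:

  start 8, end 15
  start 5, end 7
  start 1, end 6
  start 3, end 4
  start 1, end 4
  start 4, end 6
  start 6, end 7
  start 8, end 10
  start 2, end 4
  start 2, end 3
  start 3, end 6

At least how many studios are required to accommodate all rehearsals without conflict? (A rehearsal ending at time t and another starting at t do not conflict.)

Count concurrent intervals with a sweep; the peak is the room count.
starts: [1, 1, 2, 2, 3, 3, 4, 5, 6, 8, 8]
ends:   [3, 4, 4, 4, 6, 6, 6, 7, 7, 10, 15]
s1→1 s1→2 s2→3 s2→4 e3→3 s3→4 s3→5  — peak 5.

5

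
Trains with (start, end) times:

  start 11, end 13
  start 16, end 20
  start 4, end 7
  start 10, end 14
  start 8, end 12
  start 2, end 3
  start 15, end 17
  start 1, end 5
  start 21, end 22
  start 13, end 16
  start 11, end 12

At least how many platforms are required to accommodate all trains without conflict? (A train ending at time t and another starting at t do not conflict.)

The answer is the maximum number of intervals overlapping at any instant.
starts: [1, 2, 4, 8, 10, 11, 11, 13, 15, 16, 21]
ends:   [3, 5, 7, 12, 12, 13, 14, 16, 17, 20, 22]
s1→1 s2→2 e3→1 s4→2 e5→1 e7→0 s8→1 s10→2 s11→3 s11→4  — peak 4.

4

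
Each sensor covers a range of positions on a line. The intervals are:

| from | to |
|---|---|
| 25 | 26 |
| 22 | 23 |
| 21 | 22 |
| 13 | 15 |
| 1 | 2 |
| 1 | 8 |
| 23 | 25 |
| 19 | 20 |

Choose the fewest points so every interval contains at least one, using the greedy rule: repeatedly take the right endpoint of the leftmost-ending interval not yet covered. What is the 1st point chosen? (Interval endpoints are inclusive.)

Sorted: [1,2] [1,8] [13,15] [19,20] [21,22] [22,23] [23,25] [25,26]
{[1,2],[1,8]} hit by 2; {[13,15]} hit by 15; {[19,20]} hit by 20; {[21,22],[22,23]} hit by 22; {[23,25],[25,26]} hit by 25.
Points: 2, 15, 20, 22, 25 (5 total).

2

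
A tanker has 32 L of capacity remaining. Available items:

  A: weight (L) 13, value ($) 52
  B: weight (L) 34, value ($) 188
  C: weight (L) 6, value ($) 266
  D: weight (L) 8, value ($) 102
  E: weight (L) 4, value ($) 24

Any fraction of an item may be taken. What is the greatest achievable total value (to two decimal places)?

469.41

Greedy by value/weight ratio, highest first.
Order: C (266/6=44.33) > D (102/8=12.75) > E (24/4=6.00) > B (188/34=5.53) > A (52/13=4.00)
Fill: take C (6 @ 266) → take D (8 @ 102) → take E (4 @ 24) → take 14/34 of B → 77.41; 32/32 used.
Total value = 469.41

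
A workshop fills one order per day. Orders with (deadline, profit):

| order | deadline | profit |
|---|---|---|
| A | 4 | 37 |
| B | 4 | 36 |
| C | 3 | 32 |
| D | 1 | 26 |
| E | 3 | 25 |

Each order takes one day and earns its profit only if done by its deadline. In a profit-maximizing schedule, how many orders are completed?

Take jobs in profit order; each goes to the latest open slot no later than its deadline.
By profit: A(d4,37), B(d4,36), C(d3,32), D(d1,26), E(d3,25)
A→slot 4; B→slot 3; C→slot 2; D→slot 1; E skipped.
4 of 5 scheduled.

4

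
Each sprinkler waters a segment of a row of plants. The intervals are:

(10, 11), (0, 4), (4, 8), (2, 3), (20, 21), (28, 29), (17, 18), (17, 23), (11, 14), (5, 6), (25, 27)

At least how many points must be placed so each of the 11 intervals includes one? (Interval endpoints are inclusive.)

7

Process intervals by earliest right end; each time one isn't hit yet, stab at its right endpoint.
By right end: [2,3]  [0,4]  [5,6]  [4,8]  [10,11]  [11,14]  [17,18]  [20,21]  [17,23]  [25,27]  [28,29]
[2,3] uncovered → point at 3; [5,6] uncovered → point at 6; [10,11] uncovered → point at 11; [17,18] uncovered → point at 18; [20,21] uncovered → point at 21; [25,27] uncovered → point at 27; [28,29] uncovered → point at 29.
Points: 3, 6, 11, 18, 21, 27, 29 (7 total).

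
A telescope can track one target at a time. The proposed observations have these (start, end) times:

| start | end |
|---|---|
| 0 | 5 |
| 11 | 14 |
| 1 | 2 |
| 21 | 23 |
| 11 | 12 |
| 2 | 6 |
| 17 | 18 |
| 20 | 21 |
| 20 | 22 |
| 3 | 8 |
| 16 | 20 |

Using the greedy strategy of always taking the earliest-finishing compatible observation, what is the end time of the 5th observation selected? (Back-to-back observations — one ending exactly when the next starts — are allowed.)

Sort by end time and greedily take each interval whose start is ≥ the last chosen end.
By end time: (1,2), (0,5), (2,6), (3,8), (11,12), (11,14), (17,18), (16,20), (20,21), (20,22), (21,23).
Pick (1,2); next start ≥ 2 → (2,6); next start ≥ 6 → (11,12); next start ≥ 12 → (17,18); next start ≥ 18 → (20,21); next start ≥ 21 → (21,23).
Selected: (1,2) (2,6) (11,12) (17,18) (20,21) (21,23)

21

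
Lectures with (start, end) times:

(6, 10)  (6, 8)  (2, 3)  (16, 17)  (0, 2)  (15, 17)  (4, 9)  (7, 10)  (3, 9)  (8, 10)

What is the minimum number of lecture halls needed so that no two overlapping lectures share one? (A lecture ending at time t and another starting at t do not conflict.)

Events (time:±→running): 0:+→1 2:-→0 2:+→1 3:-→0 3:+→1 4:+→2 6:+→3 6:+→4 7:+→5 … peak 5.

5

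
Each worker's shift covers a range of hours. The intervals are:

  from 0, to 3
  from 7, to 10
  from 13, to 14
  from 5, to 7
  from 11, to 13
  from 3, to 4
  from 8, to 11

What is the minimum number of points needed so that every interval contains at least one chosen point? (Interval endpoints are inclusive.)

Sort by right endpoint; whenever an interval is uncovered, place a point at its right end.
By right end: [0,3]  [3,4]  [5,7]  [7,10]  [8,11]  [11,13]  [13,14]
[0,3] uncovered → point at 3; [5,7] uncovered → point at 7; [8,11] uncovered → point at 11; [13,14] uncovered → point at 14.
Points: 3, 7, 11, 14 (4 total).

4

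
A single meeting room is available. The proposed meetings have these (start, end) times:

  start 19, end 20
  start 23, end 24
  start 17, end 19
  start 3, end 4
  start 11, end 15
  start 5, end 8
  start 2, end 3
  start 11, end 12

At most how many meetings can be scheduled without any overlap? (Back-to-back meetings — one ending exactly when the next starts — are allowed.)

Greedy by earliest finish: after sorting by end time, pick each interval compatible with the last pick.
By end time: (2,3), (3,4), (5,8), (11,12), (11,15), (17,19), (19,20), (23,24).
Pick (2,3); next start ≥ 3 → (3,4); next start ≥ 4 → (5,8); next start ≥ 8 → (11,12); next start ≥ 12 → (17,19); next start ≥ 19 → (19,20); next start ≥ 20 → (23,24).
Selected 7 meetings.

7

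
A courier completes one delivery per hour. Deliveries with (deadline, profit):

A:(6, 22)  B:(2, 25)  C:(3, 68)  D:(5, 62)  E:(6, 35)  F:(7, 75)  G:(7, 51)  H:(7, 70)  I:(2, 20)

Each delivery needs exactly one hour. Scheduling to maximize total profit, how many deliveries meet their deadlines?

7

By profit: F(d7,75), H(d7,70), C(d3,68), D(d5,62), G(d7,51), E(d6,35), B(d2,25), A(d6,22), I(d2,20)
F→slot 7; H→slot 6; C→slot 3; D→slot 5; G→slot 4; E→slot 2; B→slot 1; A skipped; I skipped.
7 of 9 scheduled.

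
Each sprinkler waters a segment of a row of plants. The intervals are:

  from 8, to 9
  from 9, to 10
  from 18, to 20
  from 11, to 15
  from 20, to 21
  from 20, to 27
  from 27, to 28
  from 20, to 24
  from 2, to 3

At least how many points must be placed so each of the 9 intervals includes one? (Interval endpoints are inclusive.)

5

Sort by right endpoint; whenever an interval is uncovered, place a point at its right end.
Sorted: [2,3] [8,9] [9,10] [11,15] [18,20] [20,21] [20,24] [20,27] [27,28]
{[2,3]} hit by 3; {[8,9],[9,10]} hit by 9; {[11,15]} hit by 15; {[18,20],[20,21],[20,24],[20,27]} hit by 20; {[27,28]} hit by 28.
Points: 3, 9, 15, 20, 28 (5 total).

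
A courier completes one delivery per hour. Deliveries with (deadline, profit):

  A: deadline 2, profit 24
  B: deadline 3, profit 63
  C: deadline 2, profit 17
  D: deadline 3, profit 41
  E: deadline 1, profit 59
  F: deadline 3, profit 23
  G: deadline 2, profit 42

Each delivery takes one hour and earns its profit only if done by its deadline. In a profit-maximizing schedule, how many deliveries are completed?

3

By profit: B(d3,63), E(d1,59), G(d2,42), D(d3,41), A(d2,24), F(d3,23), C(d2,17)
B→slot 3; E→slot 1; G→slot 2; D skipped; A skipped; F skipped; C skipped.
3 of 7 scheduled.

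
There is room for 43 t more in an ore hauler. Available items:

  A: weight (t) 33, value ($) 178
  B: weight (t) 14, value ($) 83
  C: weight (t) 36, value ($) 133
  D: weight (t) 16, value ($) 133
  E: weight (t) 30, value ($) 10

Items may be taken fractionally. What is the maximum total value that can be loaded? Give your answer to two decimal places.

286.12

Greedy by value/weight ratio, highest first.
Order: D (133/16=8.31) > B (83/14=5.93) > A (178/33=5.39) > C (133/36=3.69) > E (10/30=0.33)
Fill: take D (16 @ 133) → take B (14 @ 83) → take 13/33 of A → 70.12; 43/43 used.
Total value = 286.12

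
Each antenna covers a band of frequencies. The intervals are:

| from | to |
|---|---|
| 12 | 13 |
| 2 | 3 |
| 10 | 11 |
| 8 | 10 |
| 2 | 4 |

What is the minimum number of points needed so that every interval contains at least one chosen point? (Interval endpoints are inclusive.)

3

Sort by right endpoint; whenever an interval is uncovered, place a point at its right end.
By right end: [2,3]  [2,4]  [8,10]  [10,11]  [12,13]
[2,3] uncovered → point at 3; [8,10] uncovered → point at 10; [12,13] uncovered → point at 13.
Points: 3, 10, 13 (3 total).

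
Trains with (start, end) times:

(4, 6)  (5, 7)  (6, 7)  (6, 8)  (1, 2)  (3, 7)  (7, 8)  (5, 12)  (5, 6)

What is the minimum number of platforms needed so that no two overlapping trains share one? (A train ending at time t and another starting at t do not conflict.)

Count concurrent intervals with a sweep; the peak is the room count.
starts: [1, 3, 4, 5, 5, 5, 6, 6, 7]
ends:   [2, 6, 6, 7, 7, 7, 8, 8, 12]
s1→1 e2→0 s3→1 s4→2 s5→3 s5→4 s5→5  — peak 5.

5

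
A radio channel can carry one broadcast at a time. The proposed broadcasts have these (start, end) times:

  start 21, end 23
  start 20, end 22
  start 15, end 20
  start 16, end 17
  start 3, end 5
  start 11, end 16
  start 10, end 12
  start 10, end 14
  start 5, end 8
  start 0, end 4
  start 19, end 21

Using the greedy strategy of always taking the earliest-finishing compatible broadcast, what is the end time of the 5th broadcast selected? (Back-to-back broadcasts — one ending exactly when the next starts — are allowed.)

21

By end time: (0,4), (3,5), (5,8), (10,12), (10,14), (11,16), (16,17), (15,20), (19,21), (20,22), (21,23).
Pick (0,4); next start ≥ 4 → (5,8); next start ≥ 8 → (10,12); next start ≥ 12 → (16,17); next start ≥ 17 → (19,21); next start ≥ 21 → (21,23).
Selected: (0,4) (5,8) (10,12) (16,17) (19,21) (21,23)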